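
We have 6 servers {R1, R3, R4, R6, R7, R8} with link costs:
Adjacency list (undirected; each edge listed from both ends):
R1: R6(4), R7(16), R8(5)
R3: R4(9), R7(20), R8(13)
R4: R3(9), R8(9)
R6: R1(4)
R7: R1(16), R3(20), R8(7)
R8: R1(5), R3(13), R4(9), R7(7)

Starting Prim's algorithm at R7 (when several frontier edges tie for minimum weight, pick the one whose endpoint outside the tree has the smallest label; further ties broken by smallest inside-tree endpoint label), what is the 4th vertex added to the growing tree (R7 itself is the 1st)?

R6

Grow the tree from R7 using Prim:
Step 1: frontier [R7–R8 7, R1–R7 16, R3–R7 20] → take R7–R8 (7); add R8.
Step 2: frontier [R1–R7 16, R3–R7 20, R1–R8 5, R4–R8 9, R3–R8 13] → take R1–R8 (5); add R1.
Step 3: frontier [R1–R6 4, R3–R7 20, R4–R8 9, R3–R8 13] → take R1–R6 (4); add R6.
Step 4: frontier [R3–R7 20, R4–R8 9, R3–R8 13] → take R4–R8 (9); add R4.
Step 5: frontier [R3–R4 9, R3–R7 20, R3–R8 13] → take R3–R4 (9); add R3.
Vertex order: R7, R8, R1, R6, R4, R3. The 4th vertex is R6.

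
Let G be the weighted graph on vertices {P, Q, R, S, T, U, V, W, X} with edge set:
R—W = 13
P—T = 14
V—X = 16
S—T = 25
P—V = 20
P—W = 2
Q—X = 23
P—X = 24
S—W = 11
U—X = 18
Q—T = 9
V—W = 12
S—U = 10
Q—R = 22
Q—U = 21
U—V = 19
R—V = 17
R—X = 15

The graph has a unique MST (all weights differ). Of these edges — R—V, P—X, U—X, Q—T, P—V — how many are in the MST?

Kruskal: consider edges lightest-first.
P—W (2): add — endpoints in different components.
Q—T (9): add — endpoints in different components.
S—U (10): add — endpoints in different components.
S—W (11): add — endpoints in different components.
V—W (12): add — endpoints in different components.
R—W (13): add — endpoints in different components.
P—T (14): add — endpoints in different components.
R—X (15): add — endpoints in different components.
MST edge set: {P—W, Q—T, S—U, S—W, V—W, R—W, P—T, R—X}.
Of the listed edges, {Q—T} are in the MST → 1.

1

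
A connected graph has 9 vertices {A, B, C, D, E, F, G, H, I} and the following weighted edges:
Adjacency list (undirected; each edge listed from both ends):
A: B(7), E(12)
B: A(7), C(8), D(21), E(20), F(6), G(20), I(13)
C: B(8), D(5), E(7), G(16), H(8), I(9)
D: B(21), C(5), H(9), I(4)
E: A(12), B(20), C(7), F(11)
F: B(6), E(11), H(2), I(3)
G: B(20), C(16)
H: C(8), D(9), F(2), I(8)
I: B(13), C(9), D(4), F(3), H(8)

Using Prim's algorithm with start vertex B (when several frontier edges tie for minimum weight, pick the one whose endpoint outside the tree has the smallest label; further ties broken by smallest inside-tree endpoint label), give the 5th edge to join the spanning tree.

C-D

Prim's algorithm from B:
Step 1: cheapest edge leaving the tree is B—F (6); add F.
Step 2: cheapest edge leaving the tree is F—H (2); add H.
Step 3: cheapest edge leaving the tree is F—I (3); add I.
Step 4: cheapest edge leaving the tree is D—I (4); add D.
Step 5: cheapest edge leaving the tree is C—D (5); add C.
Step 6: cheapest edge leaving the tree is A—B (7); add A.
Step 7: cheapest edge leaving the tree is C—E (7); add E.
Step 8: cheapest edge leaving the tree is C—G (16); add G.
The 5th edge added is C—D.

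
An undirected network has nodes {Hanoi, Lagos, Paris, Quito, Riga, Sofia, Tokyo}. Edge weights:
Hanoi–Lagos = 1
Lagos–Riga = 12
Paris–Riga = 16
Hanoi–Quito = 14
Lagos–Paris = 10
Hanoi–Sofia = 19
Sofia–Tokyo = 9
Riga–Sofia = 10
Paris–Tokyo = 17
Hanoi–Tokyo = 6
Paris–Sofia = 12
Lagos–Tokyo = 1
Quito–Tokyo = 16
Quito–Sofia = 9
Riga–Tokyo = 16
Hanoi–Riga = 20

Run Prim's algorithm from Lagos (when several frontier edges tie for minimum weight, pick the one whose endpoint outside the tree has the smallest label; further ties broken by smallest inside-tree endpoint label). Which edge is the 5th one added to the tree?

Grow the tree from Lagos using Prim:
Step 1: cheapest edge leaving the tree is Hanoi–Lagos (1); add Hanoi.
Step 2: cheapest edge leaving the tree is Lagos–Tokyo (1); add Tokyo.
Step 3: cheapest edge leaving the tree is Sofia–Tokyo (9); add Sofia.
Step 4: cheapest edge leaving the tree is Quito–Sofia (9); add Quito.
Step 5: cheapest edge leaving the tree is Lagos–Paris (10); add Paris.
Step 6: cheapest edge leaving the tree is Riga–Sofia (10); add Riga.
The 5th edge added is Lagos–Paris.

Lagos-Paris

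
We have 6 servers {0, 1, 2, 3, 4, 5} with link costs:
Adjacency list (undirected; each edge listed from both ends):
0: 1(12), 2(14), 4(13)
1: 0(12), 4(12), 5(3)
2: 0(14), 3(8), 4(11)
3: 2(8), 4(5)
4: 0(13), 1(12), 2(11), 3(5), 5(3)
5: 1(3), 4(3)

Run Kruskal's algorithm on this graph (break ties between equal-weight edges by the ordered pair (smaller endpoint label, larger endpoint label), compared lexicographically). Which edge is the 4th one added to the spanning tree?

Kruskal's algorithm — process edges by increasing weight (ties by edge label):
1 5 (3): add. Components now {0} {1,5} {2} {3} {4}
4 5 (3): add. Components now {0} {1,4,5} {2} {3}
3 4 (5): add. Components now {0} {1,3,4,5} {2}
2 3 (8): add. Components now {0} {1,2,3,4,5}
2 4 (11): skip — 2 and 4 already connected.
0 1 (12): add. Components now {0,1,2,3,4,5}
The 4th edge added is 2 3.

2-3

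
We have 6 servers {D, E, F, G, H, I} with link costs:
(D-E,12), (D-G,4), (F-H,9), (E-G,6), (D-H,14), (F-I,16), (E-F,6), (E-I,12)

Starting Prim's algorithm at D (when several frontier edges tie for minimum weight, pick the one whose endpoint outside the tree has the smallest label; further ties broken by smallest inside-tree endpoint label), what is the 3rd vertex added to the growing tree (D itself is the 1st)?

Prim's algorithm from D:
Step 1: frontier [D-G 4, D-E 12, D-H 14] → take D-G (4); add G.
Step 2: frontier [D-E 12, D-H 14, E-G 6] → take E-G (6); add E.
Step 3: frontier [D-H 14, E-F 6, E-I 12] → take E-F (6); add F.
Step 4: frontier [D-H 14, E-I 12, F-H 9, F-I 16] → take F-H (9); add H.
Step 5: frontier [E-I 12, F-I 16] → take E-I (12); add I.
Vertex order: D, G, E, F, H, I. The 3rd vertex is E.

E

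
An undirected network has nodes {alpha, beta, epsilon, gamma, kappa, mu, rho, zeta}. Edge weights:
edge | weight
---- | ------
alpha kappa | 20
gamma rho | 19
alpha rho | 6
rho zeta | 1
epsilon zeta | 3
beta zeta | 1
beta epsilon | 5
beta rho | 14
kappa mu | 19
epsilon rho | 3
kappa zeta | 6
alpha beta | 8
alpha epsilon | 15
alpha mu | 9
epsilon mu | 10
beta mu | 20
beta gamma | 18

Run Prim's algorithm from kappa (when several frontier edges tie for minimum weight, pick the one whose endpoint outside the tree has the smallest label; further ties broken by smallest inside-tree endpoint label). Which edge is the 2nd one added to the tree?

beta-zeta

Prim, starting at kappa.
Step 1: cheapest edge leaving the tree is kappa zeta (6); add zeta.
Step 2: cheapest edge leaving the tree is beta zeta (1); add beta.
Step 3: cheapest edge leaving the tree is rho zeta (1); add rho.
Step 4: cheapest edge leaving the tree is epsilon rho (3); add epsilon.
Step 5: cheapest edge leaving the tree is alpha rho (6); add alpha.
Step 6: cheapest edge leaving the tree is alpha mu (9); add mu.
Step 7: cheapest edge leaving the tree is beta gamma (18); add gamma.
The 2nd edge added is beta zeta.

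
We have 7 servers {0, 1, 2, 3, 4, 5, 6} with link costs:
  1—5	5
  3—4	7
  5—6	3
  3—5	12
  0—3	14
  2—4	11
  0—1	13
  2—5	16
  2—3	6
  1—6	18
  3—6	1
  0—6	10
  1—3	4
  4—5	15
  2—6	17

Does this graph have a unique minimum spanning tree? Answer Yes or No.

Kruskal's algorithm — process edges by increasing weight (ties by edge label):
3—6 (1): add. Components now {0} {1} {2} {3,6} {4} {5}
5—6 (3): add. Components now {0} {1} {2} {3,5,6} {4}
1—3 (4): add. Components now {0} {1,3,5,6} {2} {4}
1—5 (5): skip — 1 and 5 already connected.
2—3 (6): add. Components now {0} {1,2,3,5,6} {4}
3—4 (7): add. Components now {0} {1,2,3,4,5,6}
0—6 (10): add. Components now {0,1,2,3,4,5,6}
Every non-tree edge has weight strictly greater than the heaviest edge on the tree path between its endpoints, so the MST is unique.

Yes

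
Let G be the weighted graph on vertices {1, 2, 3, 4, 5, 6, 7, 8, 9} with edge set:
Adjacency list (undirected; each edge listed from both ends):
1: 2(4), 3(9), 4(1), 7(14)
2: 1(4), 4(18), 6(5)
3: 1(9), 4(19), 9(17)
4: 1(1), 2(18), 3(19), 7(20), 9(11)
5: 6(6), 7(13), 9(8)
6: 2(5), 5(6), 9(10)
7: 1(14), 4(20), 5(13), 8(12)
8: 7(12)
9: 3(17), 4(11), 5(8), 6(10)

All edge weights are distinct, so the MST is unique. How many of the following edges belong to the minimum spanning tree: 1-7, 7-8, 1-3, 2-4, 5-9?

3

Kruskal: consider edges lightest-first.
1-4 (1): add — endpoints in different components.
1-2 (4): add — endpoints in different components.
2-6 (5): add — endpoints in different components.
5-6 (6): add — endpoints in different components.
5-9 (8): add — endpoints in different components.
1-3 (9): add — endpoints in different components.
6-9 (10): skip — 6 and 9 already connected.
4-9 (11): skip — 4 and 9 already connected.
7-8 (12): add — endpoints in different components.
5-7 (13): add — endpoints in different components.
MST edge set: {1-4, 1-2, 2-6, 5-6, 5-9, 1-3, 7-8, 5-7}.
Of the listed edges, {7-8, 1-3, 5-9} are in the MST → 3.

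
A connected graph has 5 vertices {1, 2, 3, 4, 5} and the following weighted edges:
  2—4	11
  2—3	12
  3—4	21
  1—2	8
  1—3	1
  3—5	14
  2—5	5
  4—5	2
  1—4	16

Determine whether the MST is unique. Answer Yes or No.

Yes

Sort edges by weight, then run Kruskal:
1—3 (1): add. Components now {1,3} {2} {4} {5}
4—5 (2): add. Components now {1,3} {2} {4,5}
2—5 (5): add. Components now {1,3} {2,4,5}
1—2 (8): add. Components now {1,2,3,4,5}
Every non-tree edge has weight strictly greater than the heaviest edge on the tree path between its endpoints, so the MST is unique.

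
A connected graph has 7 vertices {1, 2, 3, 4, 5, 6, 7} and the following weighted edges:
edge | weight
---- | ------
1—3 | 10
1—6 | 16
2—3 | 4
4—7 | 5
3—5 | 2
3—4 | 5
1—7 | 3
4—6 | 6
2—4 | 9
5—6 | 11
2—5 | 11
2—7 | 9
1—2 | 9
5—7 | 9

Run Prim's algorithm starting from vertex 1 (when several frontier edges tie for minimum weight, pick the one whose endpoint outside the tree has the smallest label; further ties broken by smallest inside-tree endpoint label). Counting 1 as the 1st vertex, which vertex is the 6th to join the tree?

Prim's algorithm from 1:
Step 1: frontier [1—7 3, 1—2 9, 1—3 10, 1—6 16] → take 1—7 (3); add 7.
Step 2: frontier [1—2 9, 1—3 10, 1—6 16, 4—7 5, 2—7 9, 5—7 9] → take 4—7 (5); add 4.
Step 3: frontier [1—2 9, 1—3 10, 1—6 16, 3—4 5, 4—6 6, 2—4 9, 2—7 9, 5—7 9] → take 3—4 (5); add 3.
Step 4: frontier [1—2 9, 1—6 16, 3—5 2, 2—3 4, 4—6 6, 2—4 9, 2—7 9, 5—7 9] → take 3—5 (2); add 5.
Step 5: frontier [1—2 9, 1—6 16, 2—3 4, 4—6 6, 2—4 9, 2—5 11, 5—6 11, 2—7 9] → take 2—3 (4); add 2.
Step 6: frontier [1—6 16, 4—6 6, 5—6 11] → take 4—6 (6); add 6.
Vertex order: 1, 7, 4, 3, 5, 2, 6. The 6th vertex is 2.

2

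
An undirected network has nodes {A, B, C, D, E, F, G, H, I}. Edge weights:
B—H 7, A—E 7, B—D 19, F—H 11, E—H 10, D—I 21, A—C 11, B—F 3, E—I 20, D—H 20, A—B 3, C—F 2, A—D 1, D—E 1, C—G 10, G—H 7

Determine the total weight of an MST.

44

Sort edges by weight, then run Kruskal:
A—D (1): add — endpoints in different components.
D—E (1): add — endpoints in different components.
C—F (2): add — endpoints in different components.
A—B (3): add — endpoints in different components.
B—F (3): add — endpoints in different components.
A—E (7): skip — A and E already connected.
B—H (7): add — endpoints in different components.
G—H (7): add — endpoints in different components.
C—G (10): skip — C and G already connected.
E—H (10): skip — E and H already connected.
A—C (11): skip — A and C already connected.
F—H (11): skip — F and H already connected.
B—D (19): skip — B and D already connected.
D—H (20): skip — D and H already connected.
E—I (20): add — endpoints in different components.
MST edges: A—D, D—E, C—F, A—B, B—F, B—H, G—H, E—I; total weight 1+1+2+3+3+7+7+20 = 44.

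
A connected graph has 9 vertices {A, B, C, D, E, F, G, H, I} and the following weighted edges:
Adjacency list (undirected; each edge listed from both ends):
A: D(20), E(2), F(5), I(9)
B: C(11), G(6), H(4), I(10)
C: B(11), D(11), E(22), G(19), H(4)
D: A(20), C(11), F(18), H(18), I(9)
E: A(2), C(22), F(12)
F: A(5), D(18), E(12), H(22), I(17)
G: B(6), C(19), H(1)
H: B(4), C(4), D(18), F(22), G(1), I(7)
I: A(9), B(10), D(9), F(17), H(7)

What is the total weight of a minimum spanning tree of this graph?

41

Grow the tree from C using Prim:
Step 1: cheapest edge leaving the tree is C–H (4); add H.
Step 2: cheapest edge leaving the tree is G–H (1); add G.
Step 3: cheapest edge leaving the tree is B–H (4); add B.
Step 4: cheapest edge leaving the tree is H–I (7); add I.
Step 5: cheapest edge leaving the tree is A–I (9); add A.
Step 6: cheapest edge leaving the tree is A–E (2); add E.
Step 7: cheapest edge leaving the tree is A–F (5); add F.
Step 8: cheapest edge leaving the tree is D–I (9); add D.
MST edges: C–H, G–H, B–H, H–I, A–I, A–E, A–F, D–I; total weight 4+1+4+7+9+2+5+9 = 41.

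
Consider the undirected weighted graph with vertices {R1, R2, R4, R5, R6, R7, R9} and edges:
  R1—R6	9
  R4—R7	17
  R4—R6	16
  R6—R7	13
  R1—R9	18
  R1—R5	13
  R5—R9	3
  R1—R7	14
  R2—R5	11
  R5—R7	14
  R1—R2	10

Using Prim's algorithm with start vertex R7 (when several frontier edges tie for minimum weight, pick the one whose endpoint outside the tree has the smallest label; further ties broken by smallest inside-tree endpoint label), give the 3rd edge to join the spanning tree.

R1-R2

Grow the tree from R7 using Prim:
Step 1: cheapest edge leaving the tree is R6—R7 (13); add R6.
Step 2: cheapest edge leaving the tree is R1—R6 (9); add R1.
Step 3: cheapest edge leaving the tree is R1—R2 (10); add R2.
Step 4: cheapest edge leaving the tree is R2—R5 (11); add R5.
Step 5: cheapest edge leaving the tree is R5—R9 (3); add R9.
Step 6: cheapest edge leaving the tree is R4—R6 (16); add R4.
The 3rd edge added is R1—R2.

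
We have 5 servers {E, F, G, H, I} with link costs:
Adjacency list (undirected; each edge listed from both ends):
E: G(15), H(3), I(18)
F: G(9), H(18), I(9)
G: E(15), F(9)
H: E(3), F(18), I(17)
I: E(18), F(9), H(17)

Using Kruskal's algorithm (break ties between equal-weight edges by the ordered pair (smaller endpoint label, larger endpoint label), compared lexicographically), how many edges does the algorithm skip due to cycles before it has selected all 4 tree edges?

0

Kruskal's algorithm — process edges by increasing weight (ties by edge label):
E H (3): add. Components now {E,H} {F} {G} {I}
F G (9): add. Components now {E,H} {F,G} {I}
F I (9): add. Components now {E,H} {F,G,I}
E G (15): add. Components now {E,F,G,H,I}
Edges rejected before the tree was complete: 0.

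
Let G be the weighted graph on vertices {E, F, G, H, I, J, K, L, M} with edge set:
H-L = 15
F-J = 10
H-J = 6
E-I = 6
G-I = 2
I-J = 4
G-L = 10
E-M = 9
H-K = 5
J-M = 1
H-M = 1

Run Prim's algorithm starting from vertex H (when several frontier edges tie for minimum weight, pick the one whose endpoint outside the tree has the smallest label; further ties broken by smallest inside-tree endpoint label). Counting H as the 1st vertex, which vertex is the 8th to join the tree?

F

Prim, starting at H.
Step 1: cheapest edge leaving the tree is H-M (1); add M.
Step 2: cheapest edge leaving the tree is J-M (1); add J.
Step 3: cheapest edge leaving the tree is I-J (4); add I.
Step 4: cheapest edge leaving the tree is G-I (2); add G.
Step 5: cheapest edge leaving the tree is H-K (5); add K.
Step 6: cheapest edge leaving the tree is E-I (6); add E.
Step 7: cheapest edge leaving the tree is F-J (10); add F.
Step 8: cheapest edge leaving the tree is G-L (10); add L.
Vertex order: H, M, J, I, G, K, E, F, L. The 8th vertex is F.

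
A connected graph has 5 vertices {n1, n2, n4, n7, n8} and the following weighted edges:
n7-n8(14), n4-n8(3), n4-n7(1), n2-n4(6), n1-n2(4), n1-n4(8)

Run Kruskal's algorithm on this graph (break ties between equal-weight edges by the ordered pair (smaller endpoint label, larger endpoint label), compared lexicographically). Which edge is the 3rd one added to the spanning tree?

n1-n2

Kruskal: consider edges lightest-first.
n4-n7 (1): add — endpoints in different components.
n4-n8 (3): add — endpoints in different components.
n1-n2 (4): add — endpoints in different components.
n2-n4 (6): add — endpoints in different components.
The 3rd edge added is n1-n2.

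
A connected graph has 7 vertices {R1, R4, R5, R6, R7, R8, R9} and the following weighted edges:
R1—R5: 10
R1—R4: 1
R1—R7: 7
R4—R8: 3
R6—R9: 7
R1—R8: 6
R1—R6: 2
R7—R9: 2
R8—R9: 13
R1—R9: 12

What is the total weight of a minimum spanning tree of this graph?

Grow the tree from R9 using Prim:
Step 1: cheapest edge leaving the tree is R7—R9 (2); add R7.
Step 2: cheapest edge leaving the tree is R1—R7 (7); add R1.
Step 3: cheapest edge leaving the tree is R1—R4 (1); add R4.
Step 4: cheapest edge leaving the tree is R1—R6 (2); add R6.
Step 5: cheapest edge leaving the tree is R4—R8 (3); add R8.
Step 6: cheapest edge leaving the tree is R1—R5 (10); add R5.
MST edges: R7—R9, R1—R7, R1—R4, R1—R6, R4—R8, R1—R5; total weight 2+7+1+2+3+10 = 25.

25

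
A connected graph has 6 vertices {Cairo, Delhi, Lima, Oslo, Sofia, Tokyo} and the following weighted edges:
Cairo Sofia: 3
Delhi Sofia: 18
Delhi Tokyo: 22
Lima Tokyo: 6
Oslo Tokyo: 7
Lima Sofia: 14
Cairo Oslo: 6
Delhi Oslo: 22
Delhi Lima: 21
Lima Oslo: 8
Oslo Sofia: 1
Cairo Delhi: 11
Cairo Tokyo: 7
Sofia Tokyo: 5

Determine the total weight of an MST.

Grow the tree from Oslo using Prim:
Step 1: frontier [Oslo Sofia 1, Cairo Oslo 6, Oslo Tokyo 7, Lima Oslo 8, Delhi Oslo 22] → take Oslo Sofia (1); add Sofia.
Step 2: frontier [Cairo Oslo 6, Oslo Tokyo 7, Lima Oslo 8, Delhi Oslo 22, Cairo Sofia 3, Sofia Tokyo 5, Lima Sofia 14, Delhi Sofia 18] → take Cairo Sofia (3); add Cairo.
Step 3: frontier [Cairo Tokyo 7, Cairo Delhi 11, Oslo Tokyo 7, Lima Oslo 8, Delhi Oslo 22, Sofia Tokyo 5, Lima Sofia 14, Delhi Sofia 18] → take Sofia Tokyo (5); add Tokyo.
Step 4: frontier [Cairo Delhi 11, Lima Oslo 8, Delhi Oslo 22, Lima Sofia 14, Delhi Sofia 18, Lima Tokyo 6, Delhi Tokyo 22] → take Lima Tokyo (6); add Lima.
Step 5: frontier [Cairo Delhi 11, Delhi Lima 21, Delhi Oslo 22, Delhi Sofia 18, Delhi Tokyo 22] → take Cairo Delhi (11); add Delhi.
MST edges: Oslo Sofia, Cairo Sofia, Sofia Tokyo, Lima Tokyo, Cairo Delhi; total weight 1+3+5+6+11 = 26.

26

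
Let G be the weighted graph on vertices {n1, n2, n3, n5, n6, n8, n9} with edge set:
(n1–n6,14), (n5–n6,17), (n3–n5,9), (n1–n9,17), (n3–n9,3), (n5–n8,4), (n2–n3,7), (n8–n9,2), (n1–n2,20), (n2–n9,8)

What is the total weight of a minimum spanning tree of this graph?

Sort edges by weight, then run Kruskal:
n8–n9 (2): add. Components now {n8,n9} {n3} {n2} {n5} {n1} {n6}
n3–n9 (3): add. Components now {n3,n8,n9} {n2} {n5} {n1} {n6}
n5–n8 (4): add. Components now {n3,n5,n8,n9} {n2} {n1} {n6}
n2–n3 (7): add. Components now {n2,n3,n5,n8,n9} {n1} {n6}
n2–n9 (8): skip — n2 and n9 already connected.
n3–n5 (9): skip — n3 and n5 already connected.
n1–n6 (14): add. Components now {n2,n3,n5,n8,n9} {n1,n6}
n1–n9 (17): add. Components now {n1,n2,n3,n5,n6,n8,n9}
MST edges: n8–n9, n3–n9, n5–n8, n2–n3, n1–n6, n1–n9; total weight 2+3+4+7+14+17 = 47.

47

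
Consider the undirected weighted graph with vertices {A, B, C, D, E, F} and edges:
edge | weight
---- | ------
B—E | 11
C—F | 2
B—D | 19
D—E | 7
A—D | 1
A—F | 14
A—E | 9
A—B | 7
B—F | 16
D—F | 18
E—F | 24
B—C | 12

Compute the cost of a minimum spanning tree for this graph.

Sort edges by weight, then run Kruskal:
A—D (1): add. Components now {A,D} {B} {C} {E} {F}
C—F (2): add. Components now {A,D} {B} {C,F} {E}
A—B (7): add. Components now {A,B,D} {C,F} {E}
D—E (7): add. Components now {A,B,D,E} {C,F}
A—E (9): skip — A and E already connected.
B—E (11): skip — B and E already connected.
B—C (12): add. Components now {A,B,C,D,E,F}
MST edges: A—D, C—F, A—B, D—E, B—C; total weight 1+2+7+7+12 = 29.

29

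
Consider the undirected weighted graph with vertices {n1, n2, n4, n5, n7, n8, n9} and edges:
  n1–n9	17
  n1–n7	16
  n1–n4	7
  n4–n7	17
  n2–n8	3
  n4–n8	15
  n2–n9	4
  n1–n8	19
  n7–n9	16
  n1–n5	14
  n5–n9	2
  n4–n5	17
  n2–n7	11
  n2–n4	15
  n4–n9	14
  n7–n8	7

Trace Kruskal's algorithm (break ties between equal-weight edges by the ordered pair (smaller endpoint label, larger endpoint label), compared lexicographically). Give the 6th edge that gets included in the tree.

Sort edges by weight, then run Kruskal:
n5–n9 (2): add. Components now {n5,n9} {n2} {n7} {n1} {n8} {n4}
n2–n8 (3): add. Components now {n5,n9} {n2,n8} {n7} {n1} {n4}
n2–n9 (4): add. Components now {n2,n5,n8,n9} {n7} {n1} {n4}
n1–n4 (7): add. Components now {n2,n5,n8,n9} {n7} {n1,n4}
n7–n8 (7): add. Components now {n2,n5,n7,n8,n9} {n1,n4}
n2–n7 (11): skip — n2 and n7 already connected.
n1–n5 (14): add. Components now {n1,n2,n4,n5,n7,n8,n9}
The 6th edge added is n1–n5.

n1-n5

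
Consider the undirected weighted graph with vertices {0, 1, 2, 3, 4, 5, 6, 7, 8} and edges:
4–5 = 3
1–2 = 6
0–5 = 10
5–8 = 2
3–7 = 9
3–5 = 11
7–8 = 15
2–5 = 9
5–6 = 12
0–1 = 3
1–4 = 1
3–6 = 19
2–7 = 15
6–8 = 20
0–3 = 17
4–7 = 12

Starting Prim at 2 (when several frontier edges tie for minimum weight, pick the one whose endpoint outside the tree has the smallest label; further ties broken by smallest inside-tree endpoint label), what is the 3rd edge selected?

Grow the tree from 2 using Prim:
Step 1: cheapest edge leaving the tree is 1–2 (6); add 1.
Step 2: cheapest edge leaving the tree is 1–4 (1); add 4.
Step 3: cheapest edge leaving the tree is 0–1 (3); add 0.
Step 4: cheapest edge leaving the tree is 4–5 (3); add 5.
Step 5: cheapest edge leaving the tree is 5–8 (2); add 8.
Step 6: cheapest edge leaving the tree is 3–5 (11); add 3.
Step 7: cheapest edge leaving the tree is 3–7 (9); add 7.
Step 8: cheapest edge leaving the tree is 5–6 (12); add 6.
The 3rd edge added is 0–1.

0-1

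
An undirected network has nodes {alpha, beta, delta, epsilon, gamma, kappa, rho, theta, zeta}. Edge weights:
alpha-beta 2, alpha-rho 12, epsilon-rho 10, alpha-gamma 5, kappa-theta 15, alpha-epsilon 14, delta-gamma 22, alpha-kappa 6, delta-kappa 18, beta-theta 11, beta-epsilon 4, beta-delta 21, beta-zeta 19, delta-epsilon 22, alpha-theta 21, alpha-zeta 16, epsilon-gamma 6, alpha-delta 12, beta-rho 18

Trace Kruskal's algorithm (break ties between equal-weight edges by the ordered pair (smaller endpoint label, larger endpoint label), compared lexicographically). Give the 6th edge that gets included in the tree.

beta-theta

Kruskal: consider edges lightest-first.
alpha-beta (2): add — endpoints in different components.
beta-epsilon (4): add — endpoints in different components.
alpha-gamma (5): add — endpoints in different components.
alpha-kappa (6): add — endpoints in different components.
epsilon-gamma (6): skip — gamma and epsilon already connected.
epsilon-rho (10): add — endpoints in different components.
beta-theta (11): add — endpoints in different components.
alpha-delta (12): add — endpoints in different components.
alpha-rho (12): skip — rho and alpha already connected.
alpha-epsilon (14): skip — alpha and epsilon already connected.
kappa-theta (15): skip — kappa and theta already connected.
alpha-zeta (16): add — endpoints in different components.
The 6th edge added is beta-theta.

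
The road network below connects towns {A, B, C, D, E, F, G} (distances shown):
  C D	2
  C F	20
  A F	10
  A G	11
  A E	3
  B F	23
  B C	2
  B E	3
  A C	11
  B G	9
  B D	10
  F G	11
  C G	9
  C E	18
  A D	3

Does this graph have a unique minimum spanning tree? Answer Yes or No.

Kruskal: consider edges lightest-first.
B C (2): add — endpoints in different components.
C D (2): add — endpoints in different components.
A D (3): add — endpoints in different components.
A E (3): add — endpoints in different components.
B E (3): skip — B and E already connected.
B G (9): add — endpoints in different components.
C G (9): skip — C and G already connected.
A F (10): add — endpoints in different components.
Non-tree edge B E has weight 3, equal to the heaviest edge on its tree cycle — swapping gives another MST of the same weight. Not unique.

No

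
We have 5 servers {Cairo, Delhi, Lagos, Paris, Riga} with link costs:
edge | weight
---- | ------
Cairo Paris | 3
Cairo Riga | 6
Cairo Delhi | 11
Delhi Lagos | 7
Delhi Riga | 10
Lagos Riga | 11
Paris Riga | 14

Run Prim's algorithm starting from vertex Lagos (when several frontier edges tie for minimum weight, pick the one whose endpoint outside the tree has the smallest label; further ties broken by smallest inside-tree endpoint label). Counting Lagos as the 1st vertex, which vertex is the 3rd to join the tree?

Grow the tree from Lagos using Prim:
Step 1: frontier [Delhi Lagos 7, Lagos Riga 11] → take Delhi Lagos (7); add Delhi.
Step 2: frontier [Delhi Riga 10, Cairo Delhi 11, Lagos Riga 11] → take Delhi Riga (10); add Riga.
Step 3: frontier [Cairo Delhi 11, Cairo Riga 6, Paris Riga 14] → take Cairo Riga (6); add Cairo.
Step 4: frontier [Cairo Paris 3, Paris Riga 14] → take Cairo Paris (3); add Paris.
Vertex order: Lagos, Delhi, Riga, Cairo, Paris. The 3rd vertex is Riga.

Riga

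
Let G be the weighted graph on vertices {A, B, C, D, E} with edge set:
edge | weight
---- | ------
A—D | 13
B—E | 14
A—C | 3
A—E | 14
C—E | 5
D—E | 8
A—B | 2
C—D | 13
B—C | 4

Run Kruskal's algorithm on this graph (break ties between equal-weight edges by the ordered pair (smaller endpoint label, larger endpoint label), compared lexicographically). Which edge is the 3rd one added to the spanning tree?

C-E

Sort edges by weight, then run Kruskal:
A—B (2): add — endpoints in different components.
A—C (3): add — endpoints in different components.
B—C (4): skip — B and C already connected.
C—E (5): add — endpoints in different components.
D—E (8): add — endpoints in different components.
The 3rd edge added is C—E.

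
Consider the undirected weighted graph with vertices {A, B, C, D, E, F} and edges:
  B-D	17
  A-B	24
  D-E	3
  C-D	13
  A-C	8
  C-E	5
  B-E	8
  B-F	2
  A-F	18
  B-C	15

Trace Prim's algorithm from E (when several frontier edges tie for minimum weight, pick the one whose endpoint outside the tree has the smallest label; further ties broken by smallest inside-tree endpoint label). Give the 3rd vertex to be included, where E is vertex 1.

C

Prim's algorithm from E:
Step 1: cheapest edge leaving the tree is D-E (3); add D.
Step 2: cheapest edge leaving the tree is C-E (5); add C.
Step 3: cheapest edge leaving the tree is A-C (8); add A.
Step 4: cheapest edge leaving the tree is B-E (8); add B.
Step 5: cheapest edge leaving the tree is B-F (2); add F.
Vertex order: E, D, C, A, B, F. The 3rd vertex is C.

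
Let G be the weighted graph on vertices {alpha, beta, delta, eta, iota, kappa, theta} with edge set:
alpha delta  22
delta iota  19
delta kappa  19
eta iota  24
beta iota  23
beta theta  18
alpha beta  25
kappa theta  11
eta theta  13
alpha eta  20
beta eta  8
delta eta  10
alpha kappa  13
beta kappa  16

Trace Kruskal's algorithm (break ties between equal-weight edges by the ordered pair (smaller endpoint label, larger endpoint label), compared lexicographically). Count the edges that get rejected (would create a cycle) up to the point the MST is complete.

2

Sort edges by weight, then run Kruskal:
beta eta (8): add. Components now {beta,eta} {theta} {delta} {kappa} {alpha} {iota}
delta eta (10): add. Components now {beta,delta,eta} {theta} {kappa} {alpha} {iota}
kappa theta (11): add. Components now {beta,delta,eta} {kappa,theta} {alpha} {iota}
alpha kappa (13): add. Components now {beta,delta,eta} {alpha,kappa,theta} {iota}
eta theta (13): add. Components now {alpha,beta,delta,eta,kappa,theta} {iota}
beta kappa (16): skip — kappa and beta already connected.
beta theta (18): skip — theta and beta already connected.
delta iota (19): add. Components now {alpha,beta,delta,eta,iota,kappa,theta}
Edges rejected before the tree was complete: 2.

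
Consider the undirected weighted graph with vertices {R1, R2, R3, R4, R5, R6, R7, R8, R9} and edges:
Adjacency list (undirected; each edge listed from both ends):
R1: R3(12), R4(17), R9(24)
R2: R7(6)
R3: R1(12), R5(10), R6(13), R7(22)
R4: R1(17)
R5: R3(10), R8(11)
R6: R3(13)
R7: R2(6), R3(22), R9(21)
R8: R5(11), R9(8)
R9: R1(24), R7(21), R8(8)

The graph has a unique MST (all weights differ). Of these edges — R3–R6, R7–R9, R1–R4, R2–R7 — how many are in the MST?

Sort edges by weight, then run Kruskal:
R2–R7 (6): add — endpoints in different components.
R8–R9 (8): add — endpoints in different components.
R3–R5 (10): add — endpoints in different components.
R5–R8 (11): add — endpoints in different components.
R1–R3 (12): add — endpoints in different components.
R3–R6 (13): add — endpoints in different components.
R1–R4 (17): add — endpoints in different components.
R7–R9 (21): add — endpoints in different components.
MST edge set: {R2–R7, R8–R9, R3–R5, R5–R8, R1–R3, R3–R6, R1–R4, R7–R9}.
Of the listed edges, {R3–R6, R7–R9, R1–R4, R2–R7} are in the MST → 4.

4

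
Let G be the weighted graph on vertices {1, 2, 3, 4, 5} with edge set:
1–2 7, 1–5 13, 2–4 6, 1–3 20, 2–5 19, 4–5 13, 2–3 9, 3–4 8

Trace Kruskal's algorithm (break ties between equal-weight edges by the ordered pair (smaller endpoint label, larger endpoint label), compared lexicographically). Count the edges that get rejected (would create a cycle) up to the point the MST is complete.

Kruskal's algorithm — process edges by increasing weight (ties by edge label):
2–4 (6): add. Components now {1} {2,4} {3} {5}
1–2 (7): add. Components now {1,2,4} {3} {5}
3–4 (8): add. Components now {1,2,3,4} {5}
2–3 (9): skip — 2 and 3 already connected.
1–5 (13): add. Components now {1,2,3,4,5}
Edges rejected before the tree was complete: 1.

1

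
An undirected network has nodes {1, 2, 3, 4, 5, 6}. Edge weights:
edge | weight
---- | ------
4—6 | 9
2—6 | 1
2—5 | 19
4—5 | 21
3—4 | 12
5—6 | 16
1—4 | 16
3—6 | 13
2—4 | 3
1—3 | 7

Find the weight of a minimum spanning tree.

39

Kruskal: consider edges lightest-first.
2—6 (1): add — endpoints in different components.
2—4 (3): add — endpoints in different components.
1—3 (7): add — endpoints in different components.
4—6 (9): skip — 4 and 6 already connected.
3—4 (12): add — endpoints in different components.
3—6 (13): skip — 3 and 6 already connected.
1—4 (16): skip — 1 and 4 already connected.
5—6 (16): add — endpoints in different components.
MST edges: 2—6, 2—4, 1—3, 3—4, 5—6; total weight 1+3+7+12+16 = 39.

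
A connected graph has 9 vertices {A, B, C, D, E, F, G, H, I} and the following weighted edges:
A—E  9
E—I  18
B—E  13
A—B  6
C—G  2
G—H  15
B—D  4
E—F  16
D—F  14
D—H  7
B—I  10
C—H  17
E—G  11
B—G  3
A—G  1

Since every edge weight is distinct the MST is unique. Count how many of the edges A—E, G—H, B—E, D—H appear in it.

2

Kruskal's algorithm — process edges by increasing weight (ties by edge label):
A—G (1): add — endpoints in different components.
C—G (2): add — endpoints in different components.
B—G (3): add — endpoints in different components.
B—D (4): add — endpoints in different components.
A—B (6): skip — A and B already connected.
D—H (7): add — endpoints in different components.
A—E (9): add — endpoints in different components.
B—I (10): add — endpoints in different components.
E—G (11): skip — E and G already connected.
B—E (13): skip — B and E already connected.
D—F (14): add — endpoints in different components.
MST edge set: {A—G, C—G, B—G, B—D, D—H, A—E, B—I, D—F}.
Of the listed edges, {A—E, D—H} are in the MST → 2.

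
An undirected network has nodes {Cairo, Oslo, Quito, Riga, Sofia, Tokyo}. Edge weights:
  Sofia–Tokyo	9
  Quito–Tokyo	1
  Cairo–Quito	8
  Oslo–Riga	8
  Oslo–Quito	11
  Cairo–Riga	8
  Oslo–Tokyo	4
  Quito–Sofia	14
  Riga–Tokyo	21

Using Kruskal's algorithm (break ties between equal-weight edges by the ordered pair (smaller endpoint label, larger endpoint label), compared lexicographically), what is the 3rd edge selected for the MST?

Cairo-Quito

Sort edges by weight, then run Kruskal:
Quito–Tokyo (1): add. Components now {Quito,Tokyo} {Sofia} {Riga} {Cairo} {Oslo}
Oslo–Tokyo (4): add. Components now {Oslo,Quito,Tokyo} {Sofia} {Riga} {Cairo}
Cairo–Quito (8): add. Components now {Cairo,Oslo,Quito,Tokyo} {Sofia} {Riga}
Cairo–Riga (8): add. Components now {Cairo,Oslo,Quito,Riga,Tokyo} {Sofia}
Oslo–Riga (8): skip — Riga and Oslo already connected.
Sofia–Tokyo (9): add. Components now {Cairo,Oslo,Quito,Riga,Sofia,Tokyo}
The 3rd edge added is Cairo–Quito.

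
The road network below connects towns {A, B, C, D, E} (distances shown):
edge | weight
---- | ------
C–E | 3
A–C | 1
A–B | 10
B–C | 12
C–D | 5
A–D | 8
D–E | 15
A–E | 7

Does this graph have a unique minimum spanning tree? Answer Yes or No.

Yes

Sort edges by weight, then run Kruskal:
A–C (1): add. Components now {A,C} {B} {D} {E}
C–E (3): add. Components now {A,C,E} {B} {D}
C–D (5): add. Components now {A,C,D,E} {B}
A–E (7): skip — A and E already connected.
A–D (8): skip — A and D already connected.
A–B (10): add. Components now {A,B,C,D,E}
Every non-tree edge has weight strictly greater than the heaviest edge on the tree path between its endpoints, so the MST is unique.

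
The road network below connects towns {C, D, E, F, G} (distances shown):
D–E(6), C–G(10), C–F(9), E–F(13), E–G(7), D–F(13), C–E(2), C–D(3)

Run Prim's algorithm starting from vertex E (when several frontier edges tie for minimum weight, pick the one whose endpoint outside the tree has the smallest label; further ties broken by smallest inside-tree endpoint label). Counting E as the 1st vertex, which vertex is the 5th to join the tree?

F

Prim, starting at E.
Step 1: frontier [C–E 2, D–E 6, E–G 7, E–F 13] → take C–E (2); add C.
Step 2: frontier [C–D 3, C–F 9, C–G 10, D–E 6, E–G 7, E–F 13] → take C–D (3); add D.
Step 3: frontier [C–F 9, C–G 10, D–F 13, E–G 7, E–F 13] → take E–G (7); add G.
Step 4: frontier [C–F 9, D–F 13, E–F 13] → take C–F (9); add F.
Vertex order: E, C, D, G, F. The 5th vertex is F.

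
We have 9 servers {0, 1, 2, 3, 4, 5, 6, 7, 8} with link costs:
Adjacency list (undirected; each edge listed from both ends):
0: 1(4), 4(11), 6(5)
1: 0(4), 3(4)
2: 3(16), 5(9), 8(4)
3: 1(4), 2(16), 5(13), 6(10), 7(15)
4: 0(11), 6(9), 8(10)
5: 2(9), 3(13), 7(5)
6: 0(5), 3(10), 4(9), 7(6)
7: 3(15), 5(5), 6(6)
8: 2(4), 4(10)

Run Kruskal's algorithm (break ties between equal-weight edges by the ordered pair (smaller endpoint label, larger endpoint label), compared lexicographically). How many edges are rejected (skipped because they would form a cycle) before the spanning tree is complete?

Kruskal's algorithm — process edges by increasing weight (ties by edge label):
0—1 (4): add — endpoints in different components.
1—3 (4): add — endpoints in different components.
2—8 (4): add — endpoints in different components.
0—6 (5): add — endpoints in different components.
5—7 (5): add — endpoints in different components.
6—7 (6): add — endpoints in different components.
2—5 (9): add — endpoints in different components.
4—6 (9): add — endpoints in different components.
Edges rejected before the tree was complete: 0.

0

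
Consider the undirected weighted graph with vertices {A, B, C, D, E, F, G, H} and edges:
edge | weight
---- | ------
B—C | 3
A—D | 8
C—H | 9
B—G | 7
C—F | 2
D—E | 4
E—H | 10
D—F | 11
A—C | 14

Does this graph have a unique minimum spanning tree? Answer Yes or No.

Yes

Kruskal: consider edges lightest-first.
C—F (2): add — endpoints in different components.
B—C (3): add — endpoints in different components.
D—E (4): add — endpoints in different components.
B—G (7): add — endpoints in different components.
A—D (8): add — endpoints in different components.
C—H (9): add — endpoints in different components.
E—H (10): add — endpoints in different components.
Every non-tree edge has weight strictly greater than the heaviest edge on the tree path between its endpoints, so the MST is unique.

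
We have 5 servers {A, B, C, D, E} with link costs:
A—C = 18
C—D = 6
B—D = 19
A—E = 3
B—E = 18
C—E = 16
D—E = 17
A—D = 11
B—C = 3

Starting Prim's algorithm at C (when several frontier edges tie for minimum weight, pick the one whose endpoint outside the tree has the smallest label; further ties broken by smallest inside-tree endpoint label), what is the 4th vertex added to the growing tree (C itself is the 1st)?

A

Grow the tree from C using Prim:
Step 1: cheapest edge leaving the tree is B—C (3); add B.
Step 2: cheapest edge leaving the tree is C—D (6); add D.
Step 3: cheapest edge leaving the tree is A—D (11); add A.
Step 4: cheapest edge leaving the tree is A—E (3); add E.
Vertex order: C, B, D, A, E. The 4th vertex is A.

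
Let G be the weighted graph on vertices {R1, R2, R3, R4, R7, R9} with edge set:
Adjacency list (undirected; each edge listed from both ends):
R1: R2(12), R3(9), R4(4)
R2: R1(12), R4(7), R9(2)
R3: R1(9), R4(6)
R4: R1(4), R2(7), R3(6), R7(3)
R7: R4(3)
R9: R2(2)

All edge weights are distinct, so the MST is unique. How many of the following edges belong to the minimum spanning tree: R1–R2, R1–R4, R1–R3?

Kruskal's algorithm — process edges by increasing weight (ties by edge label):
R2–R9 (2): add — endpoints in different components.
R4–R7 (3): add — endpoints in different components.
R1–R4 (4): add — endpoints in different components.
R3–R4 (6): add — endpoints in different components.
R2–R4 (7): add — endpoints in different components.
MST edge set: {R2–R9, R4–R7, R1–R4, R3–R4, R2–R4}.
Of the listed edges, {R1–R4} are in the MST → 1.

1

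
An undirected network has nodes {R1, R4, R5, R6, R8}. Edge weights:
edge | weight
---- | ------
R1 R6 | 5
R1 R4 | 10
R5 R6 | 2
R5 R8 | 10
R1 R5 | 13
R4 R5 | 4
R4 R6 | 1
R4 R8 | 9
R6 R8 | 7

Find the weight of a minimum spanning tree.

15

Kruskal: consider edges lightest-first.
R4 R6 (1): add — endpoints in different components.
R5 R6 (2): add — endpoints in different components.
R4 R5 (4): skip — R5 and R4 already connected.
R1 R6 (5): add — endpoints in different components.
R6 R8 (7): add — endpoints in different components.
MST edges: R4 R6, R5 R6, R1 R6, R6 R8; total weight 1+2+5+7 = 15.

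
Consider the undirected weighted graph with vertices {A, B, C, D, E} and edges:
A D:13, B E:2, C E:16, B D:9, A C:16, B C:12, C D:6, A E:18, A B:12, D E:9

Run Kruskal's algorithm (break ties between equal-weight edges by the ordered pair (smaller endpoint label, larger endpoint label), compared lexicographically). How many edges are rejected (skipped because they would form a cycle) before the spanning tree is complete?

1

Kruskal's algorithm — process edges by increasing weight (ties by edge label):
B E (2): add — endpoints in different components.
C D (6): add — endpoints in different components.
B D (9): add — endpoints in different components.
D E (9): skip — D and E already connected.
A B (12): add — endpoints in different components.
Edges rejected before the tree was complete: 1.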